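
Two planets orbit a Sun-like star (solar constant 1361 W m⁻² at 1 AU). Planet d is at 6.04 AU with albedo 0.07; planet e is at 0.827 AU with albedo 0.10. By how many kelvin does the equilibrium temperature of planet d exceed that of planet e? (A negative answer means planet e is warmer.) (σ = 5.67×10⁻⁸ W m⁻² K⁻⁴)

T_eq = [S₀(1−A)/(4σd²)]^(1/4), so T ∝ (1−A)^(1/4) / √d.
T₁ = [1361×0.93/(4×5.67×10⁻⁸×6.04²)]^(1/4) = 111.21 K.
T₂ = [1361×0.90/(4×5.67×10⁻⁸×0.827²)]^(1/4) = 298.10 K.

ΔT ≈ -186.9 K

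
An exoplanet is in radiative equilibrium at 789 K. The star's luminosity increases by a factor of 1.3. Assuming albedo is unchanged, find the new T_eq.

T_eq ≈ 842 K

T_eq ∝ L^(1/4) · d^(−1/2).
T′ = 789 × 1.3^(1/4) = 842 K.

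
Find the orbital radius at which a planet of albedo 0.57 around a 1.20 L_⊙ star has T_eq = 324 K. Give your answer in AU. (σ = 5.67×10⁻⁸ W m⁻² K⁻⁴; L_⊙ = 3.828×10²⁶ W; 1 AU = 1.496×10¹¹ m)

L = 1.20 × 3.828×10²⁶ = 4.59×10²⁶ W.
From T_eq⁴ = L(1−A)/(16πσd²): d = √[L(1−A)/(16πσT_eq⁴)].
d = √[4.59×10²⁶ × 0.43 / (16π × 5.67×10⁻⁸ × (324)⁴)] = 7.93×10¹⁰ m = 0.530 AU.

d ≈ 0.530 AU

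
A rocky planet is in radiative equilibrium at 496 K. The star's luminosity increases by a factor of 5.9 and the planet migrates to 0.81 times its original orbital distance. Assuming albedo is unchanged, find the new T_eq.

T_eq ≈ 859 K

T_eq ∝ L^(1/4) · d^(−1/2).
T′ = 496 × 5.9^(1/4) / 0.81^(1/2) = 859 K.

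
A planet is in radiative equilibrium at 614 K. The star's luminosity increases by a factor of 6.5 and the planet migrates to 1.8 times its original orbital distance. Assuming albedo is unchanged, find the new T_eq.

T_eq ∝ L^(1/4) · d^(−1/2).
T′ = 614 × 6.5^(1/4) / 1.8^(1/2) = 731 K.

T_eq ≈ 731 K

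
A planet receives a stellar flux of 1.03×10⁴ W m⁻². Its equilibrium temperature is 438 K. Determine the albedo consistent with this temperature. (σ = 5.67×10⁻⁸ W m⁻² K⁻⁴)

From T_eq⁴ = S(1−A)/(4σ): 1−A = 4σT_eq⁴/S.
1−A = 4 × 5.67×10⁻⁸ × (438)⁴ / 1.03×10⁴ = 0.810.

A ≈ 0.19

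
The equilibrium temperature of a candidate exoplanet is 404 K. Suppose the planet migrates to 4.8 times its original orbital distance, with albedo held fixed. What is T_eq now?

T_eq ∝ L^(1/4) · d^(−1/2).
T′ = 404 / 4.8^(1/2) = 184 K.

T_eq ≈ 184 K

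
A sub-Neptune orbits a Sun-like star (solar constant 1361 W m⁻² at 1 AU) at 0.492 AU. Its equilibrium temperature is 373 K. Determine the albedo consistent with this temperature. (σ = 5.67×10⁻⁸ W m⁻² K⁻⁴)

Flux at 0.492 AU: S = 1361/0.492² = 5620 W m⁻².
From T_eq⁴ = S(1−A)/(4σ): 1−A = 4σT_eq⁴/S.
1−A = 4 × 5.67×10⁻⁸ × (373)⁴ / 5620 = 0.781.

A ≈ 0.22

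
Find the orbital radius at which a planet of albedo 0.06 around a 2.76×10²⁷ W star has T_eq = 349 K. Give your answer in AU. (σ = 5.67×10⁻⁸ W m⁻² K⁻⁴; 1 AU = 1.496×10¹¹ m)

From T_eq⁴ = L(1−A)/(16πσd²): d = √[L(1−A)/(16πσT_eq⁴)].
d = √[2.76×10²⁷ × 0.94 / (16π × 5.67×10⁻⁸ × (349)⁴)] = 2.48×10¹¹ m = 1.66 AU.

d ≈ 1.66 AU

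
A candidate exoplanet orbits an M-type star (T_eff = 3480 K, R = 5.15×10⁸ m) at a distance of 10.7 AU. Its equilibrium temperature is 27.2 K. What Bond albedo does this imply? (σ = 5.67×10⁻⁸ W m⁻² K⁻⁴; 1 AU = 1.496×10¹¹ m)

A ≈ 0.86

d = 10.7 AU = 1.60×10¹² m.
L = 4πR_⋆²σT_⋆⁴ = 4π(5.15×10⁸)² × 5.67×10⁻⁸ × (3480)⁴ = 2.77×10²⁵ W.
S = L/(4πd²) = 0.861 W m⁻².
From T_eq⁴ = S(1−A)/(4σ): 1−A = 4σT_eq⁴/S.
1−A = 4 × 5.67×10⁻⁸ × (27.2)⁴ / 0.861 = 0.144.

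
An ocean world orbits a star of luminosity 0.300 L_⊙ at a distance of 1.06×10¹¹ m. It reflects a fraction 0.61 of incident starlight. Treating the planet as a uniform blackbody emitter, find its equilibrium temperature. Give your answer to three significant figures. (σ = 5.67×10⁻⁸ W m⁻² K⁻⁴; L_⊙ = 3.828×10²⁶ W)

L = 0.300 × 3.828×10²⁶ = 1.15×10²⁶ W.
Flux: S = L/(4πd²) = 1.15×10²⁶/(4π×(1.06×10¹¹)²) = 813 W m⁻².
Energy balance: absorbed = emitted ⇒ πR²·S(1−A) = 4πR²·σT_eq⁴, so T_eq⁴ = S(1−A)/(4σ).
T_eq = [813 × 0.39 / (4 × 5.67×10⁻⁸)]^(1/4) = (1.40×10⁹)^(1/4) = 193 K.

T_eq ≈ 193 K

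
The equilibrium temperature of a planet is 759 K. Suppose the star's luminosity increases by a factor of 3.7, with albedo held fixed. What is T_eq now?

T_eq ≈ 1050 K

T_eq ∝ L^(1/4) · d^(−1/2).
T′ = 759 × 3.7^(1/4) = 1050 K.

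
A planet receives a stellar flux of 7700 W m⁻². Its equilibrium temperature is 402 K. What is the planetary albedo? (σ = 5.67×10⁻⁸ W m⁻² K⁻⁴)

A ≈ 0.23

From T_eq⁴ = S(1−A)/(4σ): 1−A = 4σT_eq⁴/S.
1−A = 4 × 5.67×10⁻⁸ × (402)⁴ / 7700 = 0.769.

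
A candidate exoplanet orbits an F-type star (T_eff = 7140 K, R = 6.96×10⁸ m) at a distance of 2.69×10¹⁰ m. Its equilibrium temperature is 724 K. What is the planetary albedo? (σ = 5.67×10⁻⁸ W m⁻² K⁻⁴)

L = 4πR_⋆²σT_⋆⁴ = 4π(6.96×10⁸)² × 5.67×10⁻⁸ × (7140)⁴ = 8.97×10²⁶ W.
S = L/(4πd²) = 9.86×10⁴ W m⁻².
From T_eq⁴ = S(1−A)/(4σ): 1−A = 4σT_eq⁴/S.
1−A = 4 × 5.67×10⁻⁸ × (724)⁴ / 9.86×10⁴ = 0.632.

A ≈ 0.37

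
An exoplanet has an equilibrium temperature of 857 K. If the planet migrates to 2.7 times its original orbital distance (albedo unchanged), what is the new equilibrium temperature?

T_eq ≈ 522 K

T_eq ∝ L^(1/4) · d^(−1/2).
T′ = 857 / 2.7^(1/2) = 522 K.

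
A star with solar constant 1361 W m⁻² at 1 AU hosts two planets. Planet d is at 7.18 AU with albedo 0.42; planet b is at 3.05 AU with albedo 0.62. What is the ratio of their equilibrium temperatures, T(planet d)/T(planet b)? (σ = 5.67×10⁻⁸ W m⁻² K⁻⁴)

T₁/T₂ ≈ 0.724

T_eq = [S₀(1−A)/(4σd²)]^(1/4), so T ∝ (1−A)^(1/4) / √d.
T₁ = [1361×0.58/(4×5.67×10⁻⁸×7.18²)]^(1/4) = 90.65 K.
T₂ = [1361×0.38/(4×5.67×10⁻⁸×3.05²)]^(1/4) = 125.13 K.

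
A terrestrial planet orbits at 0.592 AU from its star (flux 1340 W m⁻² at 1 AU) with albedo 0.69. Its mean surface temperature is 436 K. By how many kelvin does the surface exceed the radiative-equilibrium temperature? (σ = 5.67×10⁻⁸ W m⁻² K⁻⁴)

S = 1340/0.592² = 3824 W m⁻².
T_eq = [S(1−A)/(4σ)]^(1/4) = [3824×0.31/(4×5.67×10⁻⁸)]^(1/4) = 268.9 K.
ΔT = T_surf − T_eq = 436 − 268.9.

ΔT ≈ 167.1 K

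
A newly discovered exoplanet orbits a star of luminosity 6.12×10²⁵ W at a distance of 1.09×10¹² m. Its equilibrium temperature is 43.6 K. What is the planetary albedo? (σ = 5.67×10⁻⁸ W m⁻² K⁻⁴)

A ≈ 0.80

Flux: S = L/(4πd²) = 6.12×10²⁵/(4π×(1.09×10¹²)²) = 4.10 W m⁻².
From T_eq⁴ = S(1−A)/(4σ): 1−A = 4σT_eq⁴/S.
1−A = 4 × 5.67×10⁻⁸ × (43.6)⁴ / 4.10 = 0.200.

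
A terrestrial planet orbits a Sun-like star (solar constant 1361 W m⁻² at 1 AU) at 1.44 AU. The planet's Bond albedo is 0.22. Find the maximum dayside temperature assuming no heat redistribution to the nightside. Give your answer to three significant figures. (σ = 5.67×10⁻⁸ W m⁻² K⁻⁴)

Flux at 1.44 AU: S = 1361/1.44² = 656 W m⁻².
With no redistribution each surface element balances locally: S(1−A) = σT⁴.
T = [656 × 0.78 / 5.67×10⁻⁸]^(1/4) = (9.03×10⁹)^(1/4) = 308 K.

T_ss ≈ 308 K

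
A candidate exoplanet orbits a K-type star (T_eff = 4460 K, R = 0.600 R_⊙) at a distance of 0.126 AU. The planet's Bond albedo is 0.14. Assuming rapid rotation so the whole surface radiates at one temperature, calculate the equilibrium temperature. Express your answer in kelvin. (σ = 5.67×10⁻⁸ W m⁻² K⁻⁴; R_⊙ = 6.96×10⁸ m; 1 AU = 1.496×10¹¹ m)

R_⋆ = 0.600 × 6.96×10⁸ = 4.18×10⁸ m.
d = 0.126 AU = 1.88×10¹⁰ m.
L = 4πR_⋆²σT_⋆⁴ = 4π(4.18×10⁸)² × 5.67×10⁻⁸ × (4460)⁴ = 4.92×10²⁵ W.
S = L/(4πd²) = 1.10×10⁴ W m⁻².
Energy balance: absorbed = emitted ⇒ πR²·S(1−A) = 4πR²·σT_eq⁴, so T_eq⁴ = S(1−A)/(4σ).
T_eq = [1.10×10⁴ × 0.86 / (4 × 5.67×10⁻⁸)]^(1/4) = (4.18×10¹⁰)^(1/4) = 452 K.

T_eq ≈ 452 K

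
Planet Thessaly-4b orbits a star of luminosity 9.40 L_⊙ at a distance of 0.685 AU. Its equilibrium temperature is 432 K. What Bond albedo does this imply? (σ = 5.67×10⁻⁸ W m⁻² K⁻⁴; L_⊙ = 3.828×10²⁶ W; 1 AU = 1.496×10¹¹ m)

d = 0.685 AU = 1.02×10¹¹ m.
L = 9.40 × 3.828×10²⁶ = 3.60×10²⁷ W.
Flux: S = L/(4πd²) = 3.60×10²⁷/(4π×(1.02×10¹¹)²) = 2.73×10⁴ W m⁻².
From T_eq⁴ = S(1−A)/(4σ): 1−A = 4σT_eq⁴/S.
1−A = 4 × 5.67×10⁻⁸ × (432)⁴ / 2.73×10⁴ = 0.290.

A ≈ 0.71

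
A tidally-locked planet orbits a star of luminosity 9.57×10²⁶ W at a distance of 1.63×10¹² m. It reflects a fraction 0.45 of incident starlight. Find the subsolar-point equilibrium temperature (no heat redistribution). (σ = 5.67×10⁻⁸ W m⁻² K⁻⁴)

Flux: S = L/(4πd²) = 9.57×10²⁶/(4π×(1.63×10¹²)²) = 28.7 W m⁻².
At the subsolar point the surface absorbs S(1−A) and emits σT⁴ per unit area — no factor of 4, since only the local patch is in balance.
T = [28.7 × 0.55 / 5.67×10⁻⁸]^(1/4) = (2.78×10⁸)^(1/4) = 129 K.

T_ss ≈ 129 K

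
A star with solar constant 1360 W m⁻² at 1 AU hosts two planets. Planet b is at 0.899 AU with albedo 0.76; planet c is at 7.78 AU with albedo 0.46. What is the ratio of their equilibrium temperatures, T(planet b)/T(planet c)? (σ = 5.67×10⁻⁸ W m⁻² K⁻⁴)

T_eq = [S₀(1−A)/(4σd²)]^(1/4), so T ∝ (1−A)^(1/4) / √d.
T₁ = [1360×0.24/(4×5.67×10⁻⁸×0.899²)]^(1/4) = 205.42 K.
T₂ = [1360×0.54/(4×5.67×10⁻⁸×7.78²)]^(1/4) = 85.52 K.

T₁/T₂ ≈ 2.402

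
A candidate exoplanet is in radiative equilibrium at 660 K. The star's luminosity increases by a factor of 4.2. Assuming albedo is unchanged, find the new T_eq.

T_eq ∝ L^(1/4) · d^(−1/2).
T′ = 660 × 4.2^(1/4) = 945 K.

T_eq ≈ 945 K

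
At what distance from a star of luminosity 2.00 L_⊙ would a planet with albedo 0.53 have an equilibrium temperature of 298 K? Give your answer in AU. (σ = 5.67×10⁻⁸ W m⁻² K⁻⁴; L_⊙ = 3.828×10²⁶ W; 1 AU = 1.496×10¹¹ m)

L = 2.00 × 3.828×10²⁶ = 7.66×10²⁶ W.
From T_eq⁴ = L(1−A)/(16πσd²): d = √[L(1−A)/(16πσT_eq⁴)].
d = √[7.66×10²⁶ × 0.47 / (16π × 5.67×10⁻⁸ × (298)⁴)] = 1.27×10¹¹ m = 0.846 AU.

d ≈ 0.846 AU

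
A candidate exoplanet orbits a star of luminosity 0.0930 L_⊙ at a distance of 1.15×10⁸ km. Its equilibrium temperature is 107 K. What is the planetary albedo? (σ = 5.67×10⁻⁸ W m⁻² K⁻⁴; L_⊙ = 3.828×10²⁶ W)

d = 1.15×10⁸ km = 1.15×10¹¹ m.
L = 0.0930 × 3.828×10²⁶ = 3.56×10²⁵ W.
Flux: S = L/(4πd²) = 3.56×10²⁵/(4π×(1.15×10¹¹)²) = 214 W m⁻².
From T_eq⁴ = S(1−A)/(4σ): 1−A = 4σT_eq⁴/S.
1−A = 4 × 5.67×10⁻⁸ × (107)⁴ / 214 = 0.139.

A ≈ 0.86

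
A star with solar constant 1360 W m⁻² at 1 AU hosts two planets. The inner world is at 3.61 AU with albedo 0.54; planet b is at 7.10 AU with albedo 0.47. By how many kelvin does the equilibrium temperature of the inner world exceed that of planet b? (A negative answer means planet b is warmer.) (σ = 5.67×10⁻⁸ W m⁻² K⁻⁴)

T_eq = [S₀(1−A)/(4σd²)]^(1/4), so T ∝ (1−A)^(1/4) / √d.
T₁ = [1360×0.46/(4×5.67×10⁻⁸×3.61²)]^(1/4) = 120.62 K.
T₂ = [1360×0.53/(4×5.67×10⁻⁸×7.10²)]^(1/4) = 89.11 K.

ΔT ≈ 31.5 K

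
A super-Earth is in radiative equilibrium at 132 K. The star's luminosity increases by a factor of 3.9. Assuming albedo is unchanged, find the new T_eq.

T_eq ≈ 185 K

T_eq ∝ L^(1/4) · d^(−1/2).
T′ = 132 × 3.9^(1/4) = 185 K.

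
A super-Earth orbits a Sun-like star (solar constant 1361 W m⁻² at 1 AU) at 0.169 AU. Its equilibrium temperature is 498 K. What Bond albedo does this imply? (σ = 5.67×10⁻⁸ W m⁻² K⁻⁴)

A ≈ 0.71

Flux at 0.169 AU: S = 1361/0.169² = 4.77×10⁴ W m⁻².
From T_eq⁴ = S(1−A)/(4σ): 1−A = 4σT_eq⁴/S.
1−A = 4 × 5.67×10⁻⁸ × (498)⁴ / 4.77×10⁴ = 0.293.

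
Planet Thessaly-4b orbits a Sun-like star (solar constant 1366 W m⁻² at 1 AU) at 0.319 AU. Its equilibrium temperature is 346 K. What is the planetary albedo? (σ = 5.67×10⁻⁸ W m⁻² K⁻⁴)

A ≈ 0.76

Flux at 0.319 AU: S = 1366/0.319² = 1.34×10⁴ W m⁻².
From T_eq⁴ = S(1−A)/(4σ): 1−A = 4σT_eq⁴/S.
1−A = 4 × 5.67×10⁻⁸ × (346)⁴ / 1.34×10⁴ = 0.242.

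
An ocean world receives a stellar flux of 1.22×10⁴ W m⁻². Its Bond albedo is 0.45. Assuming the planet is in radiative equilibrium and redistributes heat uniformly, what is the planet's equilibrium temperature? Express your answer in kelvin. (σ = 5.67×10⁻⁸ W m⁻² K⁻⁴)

Energy balance: absorbed = emitted ⇒ πR²·S(1−A) = 4πR²·σT_eq⁴, so T_eq⁴ = S(1−A)/(4σ).
T_eq = [1.22×10⁴ × 0.55 / (4 × 5.67×10⁻⁸)]^(1/4) = (2.96×10¹⁰)^(1/4) = 415 K.

T_eq ≈ 415 K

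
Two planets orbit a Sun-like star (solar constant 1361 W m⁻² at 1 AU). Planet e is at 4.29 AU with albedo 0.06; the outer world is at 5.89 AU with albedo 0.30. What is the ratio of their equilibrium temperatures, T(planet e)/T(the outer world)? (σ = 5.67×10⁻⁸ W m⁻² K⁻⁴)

T₁/T₂ ≈ 1.261

T_eq = [S₀(1−A)/(4σd²)]^(1/4), so T ∝ (1−A)^(1/4) / √d.
T₁ = [1361×0.94/(4×5.67×10⁻⁸×4.29²)]^(1/4) = 132.31 K.
T₂ = [1361×0.70/(4×5.67×10⁻⁸×5.89²)]^(1/4) = 104.90 K.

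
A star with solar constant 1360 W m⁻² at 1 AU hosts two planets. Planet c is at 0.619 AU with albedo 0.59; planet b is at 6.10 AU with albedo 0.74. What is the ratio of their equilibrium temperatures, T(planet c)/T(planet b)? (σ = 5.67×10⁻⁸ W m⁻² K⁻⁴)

T_eq = [S₀(1−A)/(4σd²)]^(1/4), so T ∝ (1−A)^(1/4) / √d.
T₁ = [1360×0.41/(4×5.67×10⁻⁸×0.619²)]^(1/4) = 283.02 K.
T₂ = [1360×0.26/(4×5.67×10⁻⁸×6.10²)]^(1/4) = 80.45 K.

T₁/T₂ ≈ 3.518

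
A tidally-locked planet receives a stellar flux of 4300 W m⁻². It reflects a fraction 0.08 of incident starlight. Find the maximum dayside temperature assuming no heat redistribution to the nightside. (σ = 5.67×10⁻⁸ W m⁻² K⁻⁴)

T_ss ≈ 514 K

With no redistribution each surface element balances locally: S(1−A) = σT⁴.
T = [4300 × 0.92 / 5.67×10⁻⁸]^(1/4) = (6.98×10¹⁰)^(1/4) = 514 K.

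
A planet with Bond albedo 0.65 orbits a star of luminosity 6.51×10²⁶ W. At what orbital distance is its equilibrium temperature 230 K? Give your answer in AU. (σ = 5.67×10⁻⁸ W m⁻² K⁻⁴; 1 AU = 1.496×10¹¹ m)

d ≈ 1.13 AU

From T_eq⁴ = L(1−A)/(16πσd²): d = √[L(1−A)/(16πσT_eq⁴)].
d = √[6.51×10²⁶ × 0.35 / (16π × 5.67×10⁻⁸ × (230)⁴)] = 1.69×10¹¹ m = 1.13 AU.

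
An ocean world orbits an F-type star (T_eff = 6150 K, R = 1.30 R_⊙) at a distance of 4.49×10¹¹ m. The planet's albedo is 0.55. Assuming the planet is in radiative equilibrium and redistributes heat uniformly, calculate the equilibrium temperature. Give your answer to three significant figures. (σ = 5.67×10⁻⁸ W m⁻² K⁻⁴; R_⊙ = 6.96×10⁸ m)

T_eq ≈ 160 K

R_⋆ = 1.30 × 6.96×10⁸ = 9.05×10⁸ m.
L = 4πR_⋆²σT_⋆⁴ = 4π(9.05×10⁸)² × 5.67×10⁻⁸ × (6150)⁴ = 8.34×10²⁶ W.
S = L/(4πd²) = 329 W m⁻².
Energy balance: absorbed = emitted ⇒ πR²·S(1−A) = 4πR²·σT_eq⁴, so T_eq⁴ = S(1−A)/(4σ).
T_eq = [329 × 0.45 / (4 × 5.67×10⁻⁸)]^(1/4) = (6.54×10⁸)^(1/4) = 160 K.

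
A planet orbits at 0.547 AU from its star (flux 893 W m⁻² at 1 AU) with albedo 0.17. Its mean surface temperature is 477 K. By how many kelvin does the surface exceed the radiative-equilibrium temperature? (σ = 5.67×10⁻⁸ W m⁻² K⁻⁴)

ΔT ≈ 153.7 K

S = 893/0.547² = 2985 W m⁻².
T_eq = [S(1−A)/(4σ)]^(1/4) = [2985×0.83/(4×5.67×10⁻⁸)]^(1/4) = 323.3 K.
ΔT = T_surf − T_eq = 477 − 323.3.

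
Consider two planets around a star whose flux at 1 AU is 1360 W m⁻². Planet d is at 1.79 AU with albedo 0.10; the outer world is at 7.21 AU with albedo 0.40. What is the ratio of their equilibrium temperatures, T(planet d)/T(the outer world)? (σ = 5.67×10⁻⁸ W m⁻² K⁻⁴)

T_eq = [S₀(1−A)/(4σd²)]^(1/4), so T ∝ (1−A)^(1/4) / √d.
T₁ = [1360×0.90/(4×5.67×10⁻⁸×1.79²)]^(1/4) = 202.59 K.
T₂ = [1360×0.60/(4×5.67×10⁻⁸×7.21²)]^(1/4) = 91.21 K.

T₁/T₂ ≈ 2.221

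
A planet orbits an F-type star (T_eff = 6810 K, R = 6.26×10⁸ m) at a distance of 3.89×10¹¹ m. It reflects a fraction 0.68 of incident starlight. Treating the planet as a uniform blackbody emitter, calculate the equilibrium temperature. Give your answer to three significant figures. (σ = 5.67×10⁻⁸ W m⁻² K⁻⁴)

L = 4πR_⋆²σT_⋆⁴ = 4π(6.26×10⁸)² × 5.67×10⁻⁸ × (6810)⁴ = 6.01×10²⁶ W.
S = L/(4πd²) = 316 W m⁻².
Energy balance: absorbed = emitted ⇒ πR²·S(1−A) = 4πR²·σT_eq⁴, so T_eq⁴ = S(1−A)/(4σ).
T_eq = [316 × 0.32 / (4 × 5.67×10⁻⁸)]^(1/4) = (4.46×10⁸)^(1/4) = 145 K.

T_eq ≈ 145 K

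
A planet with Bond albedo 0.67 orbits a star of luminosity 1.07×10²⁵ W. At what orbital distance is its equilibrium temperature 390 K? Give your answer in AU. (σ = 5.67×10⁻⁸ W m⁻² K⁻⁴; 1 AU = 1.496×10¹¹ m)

d ≈ 0.0489 AU

From T_eq⁴ = L(1−A)/(16πσd²): d = √[L(1−A)/(16πσT_eq⁴)].
d = √[1.07×10²⁵ × 0.33 / (16π × 5.67×10⁻⁸ × (390)⁴)] = 7.32×10⁹ m = 0.0489 AU.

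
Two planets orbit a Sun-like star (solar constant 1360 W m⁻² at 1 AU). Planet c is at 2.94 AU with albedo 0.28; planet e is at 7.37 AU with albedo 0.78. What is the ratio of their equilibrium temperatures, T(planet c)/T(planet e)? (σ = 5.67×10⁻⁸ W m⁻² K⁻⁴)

T_eq = [S₀(1−A)/(4σd²)]^(1/4), so T ∝ (1−A)^(1/4) / √d.
T₁ = [1360×0.72/(4×5.67×10⁻⁸×2.94²)]^(1/4) = 149.50 K.
T₂ = [1360×0.22/(4×5.67×10⁻⁸×7.37²)]^(1/4) = 70.20 K.

T₁/T₂ ≈ 2.130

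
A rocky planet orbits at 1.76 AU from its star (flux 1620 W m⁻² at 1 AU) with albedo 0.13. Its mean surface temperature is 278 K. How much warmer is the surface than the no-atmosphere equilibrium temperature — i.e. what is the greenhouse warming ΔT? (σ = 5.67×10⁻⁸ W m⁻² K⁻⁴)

S = 1620/1.76² = 523.0 W m⁻².
T_eq = [S(1−A)/(4σ)]^(1/4) = [523.0×0.87/(4×5.67×10⁻⁸)]^(1/4) = 211.6 K.
ΔT = T_surf − T_eq = 278 − 211.6.

ΔT ≈ 66.4 K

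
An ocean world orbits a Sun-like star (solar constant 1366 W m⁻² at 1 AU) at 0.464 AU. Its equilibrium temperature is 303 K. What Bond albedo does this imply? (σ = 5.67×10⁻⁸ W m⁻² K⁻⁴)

Flux at 0.464 AU: S = 1366/0.464² = 6340 W m⁻².
From T_eq⁴ = S(1−A)/(4σ): 1−A = 4σT_eq⁴/S.
1−A = 4 × 5.67×10⁻⁸ × (303)⁴ / 6340 = 0.301.

A ≈ 0.70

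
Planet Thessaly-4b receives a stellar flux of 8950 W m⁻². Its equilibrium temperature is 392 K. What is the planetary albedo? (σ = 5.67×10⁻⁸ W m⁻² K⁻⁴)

A ≈ 0.40

From T_eq⁴ = S(1−A)/(4σ): 1−A = 4σT_eq⁴/S.
1−A = 4 × 5.67×10⁻⁸ × (392)⁴ / 8950 = 0.598.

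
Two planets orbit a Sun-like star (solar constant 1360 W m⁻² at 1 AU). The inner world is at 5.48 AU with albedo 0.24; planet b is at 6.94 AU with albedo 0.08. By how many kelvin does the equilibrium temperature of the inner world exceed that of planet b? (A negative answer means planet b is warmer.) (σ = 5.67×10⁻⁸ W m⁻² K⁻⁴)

T_eq = [S₀(1−A)/(4σd²)]^(1/4), so T ∝ (1−A)^(1/4) / √d.
T₁ = [1360×0.76/(4×5.67×10⁻⁸×5.48²)]^(1/4) = 110.99 K.
T₂ = [1360×0.92/(4×5.67×10⁻⁸×6.94²)]^(1/4) = 103.45 K.

ΔT ≈ 7.5 K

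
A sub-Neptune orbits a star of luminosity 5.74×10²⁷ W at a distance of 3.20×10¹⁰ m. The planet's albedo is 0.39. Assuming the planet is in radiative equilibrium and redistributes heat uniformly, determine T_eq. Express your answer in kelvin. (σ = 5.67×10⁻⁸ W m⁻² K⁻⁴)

Flux: S = L/(4πd²) = 5.74×10²⁷/(4π×(3.20×10¹⁰)²) = 4.46×10⁵ W m⁻².
Energy balance: absorbed = emitted ⇒ πR²·S(1−A) = 4πR²·σT_eq⁴, so T_eq⁴ = S(1−A)/(4σ).
T_eq = [4.46×10⁵ × 0.61 / (4 × 5.67×10⁻⁸)]^(1/4) = (1.20×10¹²)^(1/4) = 1050 K.

T_eq ≈ 1050 K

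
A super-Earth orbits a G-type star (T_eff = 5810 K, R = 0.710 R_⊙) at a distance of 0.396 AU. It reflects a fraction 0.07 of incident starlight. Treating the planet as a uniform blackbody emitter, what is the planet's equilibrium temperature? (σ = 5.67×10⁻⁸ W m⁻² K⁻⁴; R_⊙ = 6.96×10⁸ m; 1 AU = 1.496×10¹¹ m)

T_eq ≈ 368 K

R_⋆ = 0.710 × 6.96×10⁸ = 4.94×10⁸ m.
d = 0.396 AU = 5.92×10¹⁰ m.
L = 4πR_⋆²σT_⋆⁴ = 4π(4.94×10⁸)² × 5.67×10⁻⁸ × (5810)⁴ = 1.98×10²⁶ W.
S = L/(4πd²) = 4500 W m⁻².
Energy balance: absorbed = emitted ⇒ πR²·S(1−A) = 4πR²·σT_eq⁴, so T_eq⁴ = S(1−A)/(4σ).
T_eq = [4500 × 0.93 / (4 × 5.67×10⁻⁸)]^(1/4) = (1.84×10¹⁰)^(1/4) = 368 K.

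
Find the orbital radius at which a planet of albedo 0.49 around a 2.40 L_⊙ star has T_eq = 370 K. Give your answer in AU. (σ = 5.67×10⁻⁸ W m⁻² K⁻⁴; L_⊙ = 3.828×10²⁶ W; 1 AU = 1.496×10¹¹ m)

L = 2.40 × 3.828×10²⁶ = 9.19×10²⁶ W.
From T_eq⁴ = L(1−A)/(16πσd²): d = √[L(1−A)/(16πσT_eq⁴)].
d = √[9.19×10²⁶ × 0.51 / (16π × 5.67×10⁻⁸ × (370)⁴)] = 9.37×10¹⁰ m = 0.626 AU.

d ≈ 0.626 AU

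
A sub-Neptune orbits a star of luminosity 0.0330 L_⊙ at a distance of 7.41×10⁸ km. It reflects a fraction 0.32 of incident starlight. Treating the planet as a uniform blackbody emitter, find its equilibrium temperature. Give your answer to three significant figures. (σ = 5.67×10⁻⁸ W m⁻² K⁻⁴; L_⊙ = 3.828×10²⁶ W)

T_eq ≈ 48.4 K

d = 7.41×10⁸ km = 7.41×10¹¹ m.
L = 0.0330 × 3.828×10²⁶ = 1.26×10²⁵ W.
Flux: S = L/(4πd²) = 1.26×10²⁵/(4π×(7.41×10¹¹)²) = 1.83 W m⁻².
Energy balance: absorbed = emitted ⇒ πR²·S(1−A) = 4πR²·σT_eq⁴, so T_eq⁴ = S(1−A)/(4σ).
T_eq = [1.83 × 0.68 / (4 × 5.67×10⁻⁸)]^(1/4) = (5.49×10⁶)^(1/4) = 48.4 K.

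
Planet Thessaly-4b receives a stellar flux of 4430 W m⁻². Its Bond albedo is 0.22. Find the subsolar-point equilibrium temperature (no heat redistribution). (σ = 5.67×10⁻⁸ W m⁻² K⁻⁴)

T_ss ≈ 497 K

At the subsolar point the surface absorbs S(1−A) and emits σT⁴ per unit area — no factor of 4, since only the local patch is in balance.
T = [4430 × 0.78 / 5.67×10⁻⁸]^(1/4) = (6.09×10¹⁰)^(1/4) = 497 K.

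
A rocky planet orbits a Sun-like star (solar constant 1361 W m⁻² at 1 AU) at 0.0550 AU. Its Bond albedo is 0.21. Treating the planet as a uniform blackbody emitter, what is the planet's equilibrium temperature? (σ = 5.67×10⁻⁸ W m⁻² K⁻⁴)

T_eq ≈ 1120 K

Flux at 0.0550 AU: S = 1361/0.0550² = 4.50×10⁵ W m⁻².
Energy balance: absorbed = emitted ⇒ πR²·S(1−A) = 4πR²·σT_eq⁴, so T_eq⁴ = S(1−A)/(4σ).
T_eq = [4.50×10⁵ × 0.79 / (4 × 5.67×10⁻⁸)]^(1/4) = (1.57×10¹²)^(1/4) = 1120 K.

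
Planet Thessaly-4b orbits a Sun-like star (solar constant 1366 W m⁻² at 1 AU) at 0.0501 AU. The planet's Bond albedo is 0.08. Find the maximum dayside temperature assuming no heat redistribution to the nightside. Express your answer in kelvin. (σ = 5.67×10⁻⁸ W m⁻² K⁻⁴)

Flux at 0.0501 AU: S = 1366/0.0501² = 5.44×10⁵ W m⁻².
With no redistribution each surface element balances locally: S(1−A) = σT⁴.
T = [5.44×10⁵ × 0.92 / 5.67×10⁻⁸]^(1/4) = (8.83×10¹²)^(1/4) = 1720 K.

T_ss ≈ 1720 K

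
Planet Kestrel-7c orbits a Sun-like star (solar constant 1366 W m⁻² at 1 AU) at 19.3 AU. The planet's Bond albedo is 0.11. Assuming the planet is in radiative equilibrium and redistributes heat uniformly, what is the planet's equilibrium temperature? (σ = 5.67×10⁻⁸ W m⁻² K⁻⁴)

T_eq ≈ 61.6 K

Flux at 19.3 AU: S = 1366/19.3² = 3.67 W m⁻².
Energy balance: absorbed = emitted ⇒ πR²·S(1−A) = 4πR²·σT_eq⁴, so T_eq⁴ = S(1−A)/(4σ).
T_eq = [3.67 × 0.89 / (4 × 5.67×10⁻⁸)]^(1/4) = (1.44×10⁷)^(1/4) = 61.6 K.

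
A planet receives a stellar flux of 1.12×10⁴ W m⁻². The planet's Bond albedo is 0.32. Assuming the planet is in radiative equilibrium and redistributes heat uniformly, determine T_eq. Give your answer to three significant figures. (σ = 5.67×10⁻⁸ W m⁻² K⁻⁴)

Energy balance: absorbed = emitted ⇒ πR²·S(1−A) = 4πR²·σT_eq⁴, so T_eq⁴ = S(1−A)/(4σ).
T_eq = [1.12×10⁴ × 0.68 / (4 × 5.67×10⁻⁸)]^(1/4) = (3.36×10¹⁰)^(1/4) = 428 K.

T_eq ≈ 428 K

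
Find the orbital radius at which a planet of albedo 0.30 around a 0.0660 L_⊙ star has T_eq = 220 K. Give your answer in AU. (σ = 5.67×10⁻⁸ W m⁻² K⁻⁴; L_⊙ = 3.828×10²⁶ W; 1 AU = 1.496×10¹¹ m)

d ≈ 0.344 AU

L = 0.0660 × 3.828×10²⁶ = 2.53×10²⁵ W.
From T_eq⁴ = L(1−A)/(16πσd²): d = √[L(1−A)/(16πσT_eq⁴)].
d = √[2.53×10²⁵ × 0.70 / (16π × 5.67×10⁻⁸ × (220)⁴)] = 5.15×10¹⁰ m = 0.344 AU.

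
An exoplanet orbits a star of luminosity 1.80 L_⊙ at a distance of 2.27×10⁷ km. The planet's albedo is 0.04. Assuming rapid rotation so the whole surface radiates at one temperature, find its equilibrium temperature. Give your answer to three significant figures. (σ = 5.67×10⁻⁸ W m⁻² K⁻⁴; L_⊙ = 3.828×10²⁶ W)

d = 2.27×10⁷ km = 2.27×10¹⁰ m.
L = 1.80 × 3.828×10²⁶ = 6.89×10²⁶ W.
Flux: S = L/(4πd²) = 6.89×10²⁶/(4π×(2.27×10¹⁰)²) = 1.06×10⁵ W m⁻².
Energy balance: absorbed = emitted ⇒ πR²·S(1−A) = 4πR²·σT_eq⁴, so T_eq⁴ = S(1−A)/(4σ).
T_eq = [1.06×10⁵ × 0.96 / (4 × 5.67×10⁻⁸)]^(1/4) = (4.50×10¹¹)^(1/4) = 819 K.

T_eq ≈ 819 K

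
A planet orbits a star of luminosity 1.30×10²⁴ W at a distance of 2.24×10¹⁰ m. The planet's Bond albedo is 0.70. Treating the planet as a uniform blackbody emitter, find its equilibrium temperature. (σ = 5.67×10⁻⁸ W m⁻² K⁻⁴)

Flux: S = L/(4πd²) = 1.30×10²⁴/(4π×(2.24×10¹⁰)²) = 206 W m⁻².
Energy balance: absorbed = emitted ⇒ πR²·S(1−A) = 4πR²·σT_eq⁴, so T_eq⁴ = S(1−A)/(4σ).
T_eq = [206 × 0.30 / (4 × 5.67×10⁻⁸)]^(1/4) = (2.73×10⁸)^(1/4) = 129 K.

T_eq ≈ 129 K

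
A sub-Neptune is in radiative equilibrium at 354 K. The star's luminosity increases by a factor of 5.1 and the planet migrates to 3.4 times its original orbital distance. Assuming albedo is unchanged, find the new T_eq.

T_eq ≈ 289 K

T_eq ∝ L^(1/4) · d^(−1/2).
T′ = 354 × 5.1^(1/4) / 3.4^(1/2) = 289 K.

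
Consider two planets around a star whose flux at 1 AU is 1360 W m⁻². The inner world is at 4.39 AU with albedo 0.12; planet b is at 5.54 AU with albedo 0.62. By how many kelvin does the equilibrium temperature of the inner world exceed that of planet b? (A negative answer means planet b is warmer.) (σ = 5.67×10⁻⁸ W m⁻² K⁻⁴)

T_eq = [S₀(1−A)/(4σd²)]^(1/4), so T ∝ (1−A)^(1/4) / √d.
T₁ = [1360×0.88/(4×5.67×10⁻⁸×4.39²)]^(1/4) = 128.64 K.
T₂ = [1360×0.38/(4×5.67×10⁻⁸×5.54²)]^(1/4) = 92.83 K.

ΔT ≈ 35.8 K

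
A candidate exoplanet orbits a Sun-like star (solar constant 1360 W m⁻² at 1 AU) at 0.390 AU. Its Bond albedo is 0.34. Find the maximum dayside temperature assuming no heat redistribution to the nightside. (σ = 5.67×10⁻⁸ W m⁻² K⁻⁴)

T_ss ≈ 568 K

Flux at 0.390 AU: S = 1360/0.390² = 8940 W m⁻².
With no redistribution each surface element balances locally: S(1−A) = σT⁴.
T = [8940 × 0.66 / 5.67×10⁻⁸]^(1/4) = (1.04×10¹¹)^(1/4) = 568 K.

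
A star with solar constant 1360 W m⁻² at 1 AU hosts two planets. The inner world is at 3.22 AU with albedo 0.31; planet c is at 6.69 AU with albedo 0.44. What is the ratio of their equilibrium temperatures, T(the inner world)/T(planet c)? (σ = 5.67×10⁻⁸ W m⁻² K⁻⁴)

T₁/T₂ ≈ 1.519

T_eq = [S₀(1−A)/(4σd²)]^(1/4), so T ∝ (1−A)^(1/4) / √d.
T₁ = [1360×0.69/(4×5.67×10⁻⁸×3.22²)]^(1/4) = 141.34 K.
T₂ = [1360×0.56/(4×5.67×10⁻⁸×6.69²)]^(1/4) = 93.07 K.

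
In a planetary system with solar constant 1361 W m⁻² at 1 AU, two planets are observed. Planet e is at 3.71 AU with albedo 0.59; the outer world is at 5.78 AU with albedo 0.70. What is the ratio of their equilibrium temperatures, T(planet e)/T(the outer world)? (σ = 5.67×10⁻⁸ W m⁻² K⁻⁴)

T₁/T₂ ≈ 1.350

T_eq = [S₀(1−A)/(4σd²)]^(1/4), so T ∝ (1−A)^(1/4) / √d.
T₁ = [1361×0.41/(4×5.67×10⁻⁸×3.71²)]^(1/4) = 115.63 K.
T₂ = [1361×0.30/(4×5.67×10⁻⁸×5.78²)]^(1/4) = 85.68 K.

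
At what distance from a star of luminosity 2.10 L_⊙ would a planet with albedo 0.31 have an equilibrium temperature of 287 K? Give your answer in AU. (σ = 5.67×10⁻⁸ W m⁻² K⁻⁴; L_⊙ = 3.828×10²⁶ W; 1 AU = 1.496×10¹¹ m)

L = 2.10 × 3.828×10²⁶ = 8.04×10²⁶ W.
From T_eq⁴ = L(1−A)/(16πσd²): d = √[L(1−A)/(16πσT_eq⁴)].
d = √[8.04×10²⁶ × 0.69 / (16π × 5.67×10⁻⁸ × (287)⁴)] = 1.69×10¹¹ m = 1.13 AU.

d ≈ 1.13 AU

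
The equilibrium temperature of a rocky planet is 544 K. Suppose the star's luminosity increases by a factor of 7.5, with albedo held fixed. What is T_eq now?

T_eq ≈ 900 K

T_eq ∝ L^(1/4) · d^(−1/2).
T′ = 544 × 7.5^(1/4) = 900 K.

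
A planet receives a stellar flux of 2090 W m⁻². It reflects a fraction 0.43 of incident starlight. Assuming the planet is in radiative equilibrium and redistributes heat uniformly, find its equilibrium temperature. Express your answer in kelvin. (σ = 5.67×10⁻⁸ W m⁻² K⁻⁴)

Energy balance: absorbed = emitted ⇒ πR²·S(1−A) = 4πR²·σT_eq⁴, so T_eq⁴ = S(1−A)/(4σ).
T_eq = [2090 × 0.57 / (4 × 5.67×10⁻⁸)]^(1/4) = (5.25×10⁹)^(1/4) = 269 K.

T_eq ≈ 269 K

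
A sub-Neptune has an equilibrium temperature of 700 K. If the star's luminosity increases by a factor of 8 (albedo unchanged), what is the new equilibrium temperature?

T_eq ≈ 1180 K

T_eq ∝ L^(1/4) · d^(−1/2).
T′ = 700 × 8^(1/4) = 1180 K.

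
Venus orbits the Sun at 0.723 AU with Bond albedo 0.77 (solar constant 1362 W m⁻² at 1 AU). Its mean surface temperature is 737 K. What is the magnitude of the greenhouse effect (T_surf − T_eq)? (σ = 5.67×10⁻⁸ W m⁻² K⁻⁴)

S = 1362/0.723² = 2606 W m⁻².
T_eq = [S(1−A)/(4σ)]^(1/4) = [2606×0.23/(4×5.67×10⁻⁸)]^(1/4) = 226.7 K.
ΔT = T_surf − T_eq = 737 − 226.7.

ΔT ≈ 510.3 K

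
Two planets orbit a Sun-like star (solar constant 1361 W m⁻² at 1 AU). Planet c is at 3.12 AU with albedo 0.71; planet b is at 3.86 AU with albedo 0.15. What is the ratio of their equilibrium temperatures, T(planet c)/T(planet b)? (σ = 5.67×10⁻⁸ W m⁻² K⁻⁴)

T₁/T₂ ≈ 0.850

T_eq = [S₀(1−A)/(4σd²)]^(1/4), so T ∝ (1−A)^(1/4) / √d.
T₁ = [1361×0.29/(4×5.67×10⁻⁸×3.12²)]^(1/4) = 115.63 K.
T₂ = [1361×0.85/(4×5.67×10⁻⁸×3.86²)]^(1/4) = 136.02 K.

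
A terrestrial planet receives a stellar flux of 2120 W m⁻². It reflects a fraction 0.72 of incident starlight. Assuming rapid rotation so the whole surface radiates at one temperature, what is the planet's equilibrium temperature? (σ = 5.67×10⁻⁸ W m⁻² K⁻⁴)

Energy balance: absorbed = emitted ⇒ πR²·S(1−A) = 4πR²·σT_eq⁴, so T_eq⁴ = S(1−A)/(4σ).
T_eq = [2120 × 0.28 / (4 × 5.67×10⁻⁸)]^(1/4) = (2.62×10⁹)^(1/4) = 226 K.

T_eq ≈ 226 K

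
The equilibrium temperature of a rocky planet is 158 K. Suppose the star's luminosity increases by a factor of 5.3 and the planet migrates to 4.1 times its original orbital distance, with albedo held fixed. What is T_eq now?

T_eq ≈ 118 K

T_eq ∝ L^(1/4) · d^(−1/2).
T′ = 158 × 5.3^(1/4) / 4.1^(1/2) = 118 K.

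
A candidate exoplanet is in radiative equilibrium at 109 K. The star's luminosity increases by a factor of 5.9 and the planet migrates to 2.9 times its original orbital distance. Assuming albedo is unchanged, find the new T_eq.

T_eq ∝ L^(1/4) · d^(−1/2).
T′ = 109 × 5.9^(1/4) / 2.9^(1/2) = 99.8 K.

T_eq ≈ 99.8 K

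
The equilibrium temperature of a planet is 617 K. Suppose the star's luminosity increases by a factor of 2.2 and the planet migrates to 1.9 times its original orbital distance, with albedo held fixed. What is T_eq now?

T_eq ≈ 545 K

T_eq ∝ L^(1/4) · d^(−1/2).
T′ = 617 × 2.2^(1/4) / 1.9^(1/2) = 545 K.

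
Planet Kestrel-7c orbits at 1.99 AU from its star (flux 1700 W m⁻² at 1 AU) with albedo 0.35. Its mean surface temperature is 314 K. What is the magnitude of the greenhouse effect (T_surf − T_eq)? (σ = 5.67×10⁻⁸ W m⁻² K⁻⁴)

S = 1700/1.99² = 429.3 W m⁻².
T_eq = [S(1−A)/(4σ)]^(1/4) = [429.3×0.65/(4×5.67×10⁻⁸)]^(1/4) = 187.3 K.
ΔT = T_surf − T_eq = 314 − 187.3.

ΔT ≈ 126.7 K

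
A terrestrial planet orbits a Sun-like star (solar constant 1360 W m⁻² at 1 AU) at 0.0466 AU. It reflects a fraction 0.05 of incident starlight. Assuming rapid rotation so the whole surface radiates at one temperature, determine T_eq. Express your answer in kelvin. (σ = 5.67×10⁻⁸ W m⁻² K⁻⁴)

T_eq ≈ 1270 K

Flux at 0.0466 AU: S = 1360/0.0466² = 6.26×10⁵ W m⁻².
Energy balance: absorbed = emitted ⇒ πR²·S(1−A) = 4πR²·σT_eq⁴, so T_eq⁴ = S(1−A)/(4σ).
T_eq = [6.26×10⁵ × 0.95 / (4 × 5.67×10⁻⁸)]^(1/4) = (2.62×10¹²)^(1/4) = 1270 K.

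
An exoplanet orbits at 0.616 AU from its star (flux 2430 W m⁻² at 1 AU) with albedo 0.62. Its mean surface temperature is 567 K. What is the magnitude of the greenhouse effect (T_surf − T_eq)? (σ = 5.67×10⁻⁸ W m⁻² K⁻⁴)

ΔT ≈ 245.2 K

S = 2430/0.616² = 6404 W m⁻².
T_eq = [S(1−A)/(4σ)]^(1/4) = [6404×0.38/(4×5.67×10⁻⁸)]^(1/4) = 321.8 K.
ΔT = T_surf − T_eq = 567 − 321.8.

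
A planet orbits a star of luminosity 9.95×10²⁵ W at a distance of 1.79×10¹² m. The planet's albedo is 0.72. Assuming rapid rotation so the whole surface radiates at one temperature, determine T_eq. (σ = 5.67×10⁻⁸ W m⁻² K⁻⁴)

Flux: S = L/(4πd²) = 9.95×10²⁵/(4π×(1.79×10¹²)²) = 2.47 W m⁻².
Energy balance: absorbed = emitted ⇒ πR²·S(1−A) = 4πR²·σT_eq⁴, so T_eq⁴ = S(1−A)/(4σ).
T_eq = [2.47 × 0.28 / (4 × 5.67×10⁻⁸)]^(1/4) = (3.05×10⁶)^(1/4) = 41.8 K.

T_eq ≈ 41.8 K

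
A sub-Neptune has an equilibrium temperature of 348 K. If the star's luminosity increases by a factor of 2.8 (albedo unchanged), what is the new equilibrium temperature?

T_eq ∝ L^(1/4) · d^(−1/2).
T′ = 348 × 2.8^(1/4) = 450 K.

T_eq ≈ 450 K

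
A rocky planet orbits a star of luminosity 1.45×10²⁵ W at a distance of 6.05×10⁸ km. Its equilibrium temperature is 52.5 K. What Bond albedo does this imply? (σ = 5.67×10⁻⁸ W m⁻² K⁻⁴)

d = 6.05×10⁸ km = 6.05×10¹¹ m.
Flux: S = L/(4πd²) = 1.45×10²⁵/(4π×(6.05×10¹¹)²) = 3.15 W m⁻².
From T_eq⁴ = S(1−A)/(4σ): 1−A = 4σT_eq⁴/S.
1−A = 4 × 5.67×10⁻⁸ × (52.5)⁴ / 3.15 = 0.547.

A ≈ 0.45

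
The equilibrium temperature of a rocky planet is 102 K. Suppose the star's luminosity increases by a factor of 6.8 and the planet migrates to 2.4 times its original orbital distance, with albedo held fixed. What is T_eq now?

T_eq ≈ 106 K

T_eq ∝ L^(1/4) · d^(−1/2).
T′ = 102 × 6.8^(1/4) / 2.4^(1/2) = 106 K.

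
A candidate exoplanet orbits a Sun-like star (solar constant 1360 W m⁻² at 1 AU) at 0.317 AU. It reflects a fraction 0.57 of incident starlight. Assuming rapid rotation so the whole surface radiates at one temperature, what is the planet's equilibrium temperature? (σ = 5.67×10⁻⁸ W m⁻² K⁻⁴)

Flux at 0.317 AU: S = 1360/0.317² = 1.35×10⁴ W m⁻².
Energy balance: absorbed = emitted ⇒ πR²·S(1−A) = 4πR²·σT_eq⁴, so T_eq⁴ = S(1−A)/(4σ).
T_eq = [1.35×10⁴ × 0.43 / (4 × 5.67×10⁻⁸)]^(1/4) = (2.57×10¹⁰)^(1/4) = 400 K.

T_eq ≈ 400 K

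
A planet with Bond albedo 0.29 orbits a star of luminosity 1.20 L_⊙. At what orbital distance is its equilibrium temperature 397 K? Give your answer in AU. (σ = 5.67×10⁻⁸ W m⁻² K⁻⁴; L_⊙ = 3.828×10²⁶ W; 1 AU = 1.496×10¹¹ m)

d ≈ 0.454 AU

L = 1.20 × 3.828×10²⁶ = 4.59×10²⁶ W.
From T_eq⁴ = L(1−A)/(16πσd²): d = √[L(1−A)/(16πσT_eq⁴)].
d = √[4.59×10²⁶ × 0.71 / (16π × 5.67×10⁻⁸ × (397)⁴)] = 6.79×10¹⁰ m = 0.454 AU.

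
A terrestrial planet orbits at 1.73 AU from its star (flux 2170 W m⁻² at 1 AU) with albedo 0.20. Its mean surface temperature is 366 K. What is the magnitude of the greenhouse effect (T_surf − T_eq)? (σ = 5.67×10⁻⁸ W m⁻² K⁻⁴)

ΔT ≈ 141.1 K

S = 2170/1.73² = 725.0 W m⁻².
T_eq = [S(1−A)/(4σ)]^(1/4) = [725.0×0.80/(4×5.67×10⁻⁸)]^(1/4) = 224.9 K.
ΔT = T_surf − T_eq = 366 − 224.9.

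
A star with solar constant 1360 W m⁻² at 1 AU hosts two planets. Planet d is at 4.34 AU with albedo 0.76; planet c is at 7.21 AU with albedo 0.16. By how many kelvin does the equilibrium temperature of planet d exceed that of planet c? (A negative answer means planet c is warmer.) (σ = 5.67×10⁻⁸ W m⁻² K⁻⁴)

ΔT ≈ -5.7 K

T_eq = [S₀(1−A)/(4σd²)]^(1/4), so T ∝ (1−A)^(1/4) / √d.
T₁ = [1360×0.24/(4×5.67×10⁻⁸×4.34²)]^(1/4) = 93.49 K.
T₂ = [1360×0.84/(4×5.67×10⁻⁸×7.21²)]^(1/4) = 99.21 K.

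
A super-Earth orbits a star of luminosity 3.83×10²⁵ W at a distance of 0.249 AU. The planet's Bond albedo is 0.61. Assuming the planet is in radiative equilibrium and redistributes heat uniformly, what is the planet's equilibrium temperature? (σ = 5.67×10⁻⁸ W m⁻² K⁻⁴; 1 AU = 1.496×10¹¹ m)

d = 0.249 AU = 3.73×10¹⁰ m.
Flux: S = L/(4πd²) = 3.83×10²⁵/(4π×(3.73×10¹⁰)²) = 2200 W m⁻².
Energy balance: absorbed = emitted ⇒ πR²·S(1−A) = 4πR²·σT_eq⁴, so T_eq⁴ = S(1−A)/(4σ).
T_eq = [2200 × 0.39 / (4 × 5.67×10⁻⁸)]^(1/4) = (3.78×10⁹)^(1/4) = 248 K.

T_eq ≈ 248 K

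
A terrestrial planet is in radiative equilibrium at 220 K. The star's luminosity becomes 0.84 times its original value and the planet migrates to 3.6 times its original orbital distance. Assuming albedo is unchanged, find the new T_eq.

T_eq ∝ L^(1/4) · d^(−1/2).
T′ = 220 × 0.84^(1/4) / 3.6^(1/2) = 111 K.

T_eq ≈ 111 K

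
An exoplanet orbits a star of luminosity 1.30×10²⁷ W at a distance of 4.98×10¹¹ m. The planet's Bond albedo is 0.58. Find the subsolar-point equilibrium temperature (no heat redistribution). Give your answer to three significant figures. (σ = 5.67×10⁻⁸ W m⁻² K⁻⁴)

T_ss ≈ 236 K

Flux: S = L/(4πd²) = 1.30×10²⁷/(4π×(4.98×10¹¹)²) = 417 W m⁻².
At the subsolar point the surface absorbs S(1−A) and emits σT⁴ per unit area — no factor of 4, since only the local patch is in balance.
T = [417 × 0.42 / 5.67×10⁻⁸]^(1/4) = (3.09×10⁹)^(1/4) = 236 K.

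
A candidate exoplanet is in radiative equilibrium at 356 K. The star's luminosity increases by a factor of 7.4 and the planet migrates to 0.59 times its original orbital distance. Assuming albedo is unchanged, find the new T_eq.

T_eq ≈ 764 K

T_eq ∝ L^(1/4) · d^(−1/2).
T′ = 356 × 7.4^(1/4) / 0.59^(1/2) = 764 K.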